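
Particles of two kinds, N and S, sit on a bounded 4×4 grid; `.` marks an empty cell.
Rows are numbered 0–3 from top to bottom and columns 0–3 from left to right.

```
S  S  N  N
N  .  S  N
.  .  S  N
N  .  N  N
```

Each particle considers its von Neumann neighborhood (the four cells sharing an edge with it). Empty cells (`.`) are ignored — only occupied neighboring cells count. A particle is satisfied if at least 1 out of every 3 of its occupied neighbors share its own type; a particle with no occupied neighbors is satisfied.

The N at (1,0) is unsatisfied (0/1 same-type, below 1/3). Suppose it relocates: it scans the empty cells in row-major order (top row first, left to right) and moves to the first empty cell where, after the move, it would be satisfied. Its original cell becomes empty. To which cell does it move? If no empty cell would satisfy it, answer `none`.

(2,0)

Vacating (1,0). Empty cells in order:
  (1,1): 0/2 same-type → still unsatisfied.
  (2,0): 1/1 same-type → satisfied — stop here.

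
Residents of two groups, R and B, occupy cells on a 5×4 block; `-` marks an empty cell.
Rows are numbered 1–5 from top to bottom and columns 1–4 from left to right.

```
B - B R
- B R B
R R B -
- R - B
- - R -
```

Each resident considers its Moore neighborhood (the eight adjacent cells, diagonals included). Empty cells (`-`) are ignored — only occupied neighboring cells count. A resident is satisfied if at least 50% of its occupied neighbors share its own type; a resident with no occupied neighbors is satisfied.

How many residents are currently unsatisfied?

Row 1: (1,1)B 1/1 ok · (1,3)B 2/4 ok · (1,4)R 1/3 unhappy
Row 2: (2,2)B 3/6 ok · (2,3)R 2/6 unhappy · (2,4)B 2/4 ok
Row 3: (3,1)R 2/3 ok · (3,2)R 3/5 ok · (3,3)B 3/6 ok
Row 4: (4,2)R 3/4 ok · (4,4)B 1/2 ok
Row 5: (5,3)R 1/2 ok
Unsatisfied: (1,4), (2,3) — 2 in total.

2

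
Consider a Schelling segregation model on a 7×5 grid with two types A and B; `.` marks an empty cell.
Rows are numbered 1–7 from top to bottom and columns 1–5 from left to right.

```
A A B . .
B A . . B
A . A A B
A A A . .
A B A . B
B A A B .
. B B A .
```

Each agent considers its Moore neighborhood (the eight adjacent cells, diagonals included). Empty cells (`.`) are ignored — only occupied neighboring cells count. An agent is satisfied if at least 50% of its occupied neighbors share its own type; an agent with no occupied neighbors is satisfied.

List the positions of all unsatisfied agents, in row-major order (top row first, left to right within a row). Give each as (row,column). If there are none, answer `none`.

(1,3), (2,1), (5,2), (6,2), (6,3), (6,4), (7,3), (7,4)

(1,1)A 2/3 ✓
(1,2)A 2/4 ✓
(1,3)B 0/2 ✗
(2,1)B 0/4 ✗
(2,2)A 4/6 ✓
(2,5)B 1/2 ✓
(3,1)A 3/4 ✓
(3,3)A 4/4 ✓
(3,4)A 2/4 ✓
(3,5)B 1/2 ✓
(4,1)A 3/4 ✓
(4,2)A 6/7 ✓
(4,3)A 4/5 ✓
(5,1)A 3/5 ✓
(5,2)B 1/8 ✗
(5,3)A 4/6 ✓
(5,5)B 1/1 ✓
(6,1)B 2/4 ✓
(6,2)A 3/7 ✗
(6,3)A 3/7 ✗
(6,4)B 2/5 ✗
(7,2)B 2/4 ✓
(7,3)B 2/5 ✗
(7,4)A 1/3 ✗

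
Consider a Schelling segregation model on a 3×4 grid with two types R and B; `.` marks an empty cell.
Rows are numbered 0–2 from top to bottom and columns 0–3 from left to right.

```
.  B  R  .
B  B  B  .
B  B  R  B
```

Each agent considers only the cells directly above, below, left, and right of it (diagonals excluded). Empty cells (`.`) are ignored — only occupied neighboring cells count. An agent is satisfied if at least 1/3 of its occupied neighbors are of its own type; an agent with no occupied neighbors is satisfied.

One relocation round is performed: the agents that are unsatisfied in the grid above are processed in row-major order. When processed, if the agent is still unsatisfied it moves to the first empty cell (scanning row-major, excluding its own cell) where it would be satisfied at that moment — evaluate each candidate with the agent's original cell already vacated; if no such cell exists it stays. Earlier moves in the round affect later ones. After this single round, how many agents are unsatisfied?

0

Initially unsatisfied (in order): (0,2), (2,2), (2,3).
  (0,2) → (0,3).
  (2,2) → (0,2).
  (2,3): now satisfied by earlier moves; stays.
Resulting grid:
. B R R
B B B .
B B . B
All satisfied now.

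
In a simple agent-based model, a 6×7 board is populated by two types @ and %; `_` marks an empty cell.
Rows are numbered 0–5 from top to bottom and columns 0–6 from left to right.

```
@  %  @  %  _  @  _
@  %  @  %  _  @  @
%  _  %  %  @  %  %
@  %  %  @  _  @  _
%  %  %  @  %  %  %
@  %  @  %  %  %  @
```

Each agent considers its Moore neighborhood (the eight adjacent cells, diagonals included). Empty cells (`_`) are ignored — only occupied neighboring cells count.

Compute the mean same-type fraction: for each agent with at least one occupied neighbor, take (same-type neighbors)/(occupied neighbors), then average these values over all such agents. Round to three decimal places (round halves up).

Row 0: (0,0)@ 1/3 · (0,1)% 1/5 · (0,2)@ 1/5 · (0,3)% 1/3 · (0,5)@ 2/2
Row 1: (1,0)@ 1/4 · (1,1)% 3/7 · (1,2)@ 1/7 · (1,3)% 3/6 · (1,5)@ 3/5 · (1,6)@ 2/4
Row 2: (2,0)% 2/4 · (2,2)% 5/7 · (2,3)% 3/6 · (2,4)@ 3/6 · (2,5)% 1/5 · (2,6)% 1/4
Row 3: (3,0)@ 0/4 · (3,1)% 6/7 · (3,2)% 5/7 · (3,3)@ 2/7 · (3,5)@ 1/6
Row 4: (4,0)% 3/5 · (4,1)% 5/8 · (4,2)% 5/8 · (4,3)@ 2/7 · (4,4)% 4/7 · (4,5)% 4/6 · (4,6)% 2/4
Row 5: (5,0)@ 0/3 · (5,1)% 3/5 · (5,2)@ 1/5 · (5,3)% 3/5 · (5,4)% 4/5 · (5,5)% 4/5 · (5,6)@ 0/3
Sum over 36 agents: 1/3 + 1/5 + 1/5 + 1/3 + 2/2 + 1/4 + 3/7 + 1/7 + 3/6 + 3/5 + 2/4 + 2/4 + 5/7 + 3/6 + 3/6 + 1/5 + 1/4 + 0/4 + 6/7 + 5/7 + 2/7 + 1/6 + 3/5 + 5/8 + 5/8 + 2/7 + 4/7 + 4/6 + 2/4 + 0/3 + 3/5 + 1/5 + 3/5 + 4/5 + 4/5 + 0/3 = 321/20; mean = 321/20 ÷ 36 = 107/240 = 0.445833… → 0.446.

0.446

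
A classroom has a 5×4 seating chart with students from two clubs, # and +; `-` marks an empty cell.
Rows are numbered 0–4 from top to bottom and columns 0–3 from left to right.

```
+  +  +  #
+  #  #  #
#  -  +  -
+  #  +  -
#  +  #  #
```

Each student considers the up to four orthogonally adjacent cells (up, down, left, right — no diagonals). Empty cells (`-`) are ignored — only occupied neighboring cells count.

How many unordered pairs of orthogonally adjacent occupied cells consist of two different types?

14

Scan each occupied cell's neighbors to the right and below so each pair is counted once.
From row 0: 3 unlike of 7 pairs (running 3/7).
From row 1: 3 unlike of 5 pairs (running 6/12).
From row 2: 1 unlike of 2 pairs (running 7/14).
From row 3: 5 unlike of 5 pairs (running 12/19).
From row 4: 2 unlike of 3 pairs (running 14/22).
Total adjacent occupied pairs: 22; unlike-type pairs: 14.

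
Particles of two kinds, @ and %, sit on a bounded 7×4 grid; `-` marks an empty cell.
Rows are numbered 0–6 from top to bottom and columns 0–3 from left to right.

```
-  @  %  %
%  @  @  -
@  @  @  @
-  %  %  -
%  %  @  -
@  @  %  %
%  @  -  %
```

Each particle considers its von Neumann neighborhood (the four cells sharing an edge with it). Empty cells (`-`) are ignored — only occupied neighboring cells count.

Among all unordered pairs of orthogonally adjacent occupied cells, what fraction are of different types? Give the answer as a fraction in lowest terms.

Scan each occupied cell's neighbors to the right and below so each pair is counted once.
Row 0: @(0,1)–%(0,2)≠ @(0,1)–@(1,1)= %(0,2)–%(0,3)= %(0,2)–@(1,2)≠  → 2/4 unlike.
Row 1: %(1,0)–@(1,1)≠ %(1,0)–@(2,0)≠ @(1,1)–@(1,2)= @(1,1)–@(2,1)= @(1,2)–@(2,2)=  → 2/5 unlike.
Row 2: @(2,0)–@(2,1)= @(2,1)–@(2,2)= @(2,1)–%(3,1)≠ @(2,2)–@(2,3)= @(2,2)–%(3,2)≠  → 2/5 unlike.
Row 3: %(3,1)–%(3,2)= %(3,1)–%(4,1)= %(3,2)–@(4,2)≠  → 1/3 unlike.
Row 4: %(4,0)–%(4,1)= %(4,0)–@(5,0)≠ %(4,1)–@(4,2)≠ %(4,1)–@(5,1)≠ @(4,2)–%(5,2)≠  → 4/5 unlike.
Row 5: @(5,0)–@(5,1)= @(5,0)–%(6,0)≠ @(5,1)–%(5,2)≠ @(5,1)–@(6,1)= %(5,2)–%(5,3)= %(5,3)–%(6,3)=  → 2/6 unlike.
Row 6: %(6,0)–@(6,1)≠  → 1/1 unlike.
Total adjacent occupied pairs: 29; unlike-type pairs: 14.
14/29 is already in lowest terms.

14/29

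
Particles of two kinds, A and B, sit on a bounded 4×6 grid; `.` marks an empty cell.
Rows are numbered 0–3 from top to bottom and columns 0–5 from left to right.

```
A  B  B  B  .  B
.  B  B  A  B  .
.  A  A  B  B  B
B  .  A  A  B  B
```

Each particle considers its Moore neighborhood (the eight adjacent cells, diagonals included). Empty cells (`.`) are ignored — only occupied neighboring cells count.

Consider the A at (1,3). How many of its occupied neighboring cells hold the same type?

Occupied neighbors of (1,3): (0,2)=B, (0,3)=B, (1,2)=B, (1,4)=B, (2,2)=A, (2,3)=B, (2,4)=B.
Same type (A): 1 of 7.

1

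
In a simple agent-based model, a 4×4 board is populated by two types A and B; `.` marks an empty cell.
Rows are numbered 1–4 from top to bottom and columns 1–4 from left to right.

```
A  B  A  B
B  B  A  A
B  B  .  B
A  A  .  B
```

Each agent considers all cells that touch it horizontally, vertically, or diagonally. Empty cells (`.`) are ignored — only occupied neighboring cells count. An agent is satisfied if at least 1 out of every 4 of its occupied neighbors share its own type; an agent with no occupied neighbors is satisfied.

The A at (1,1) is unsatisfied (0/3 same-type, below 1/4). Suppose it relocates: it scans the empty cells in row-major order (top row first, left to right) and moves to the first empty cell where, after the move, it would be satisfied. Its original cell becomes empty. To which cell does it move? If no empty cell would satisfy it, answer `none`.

(3,3)

Vacating (1,1). Empty cells in order:
  (3,3): 3/7 same-type → satisfied — stop here.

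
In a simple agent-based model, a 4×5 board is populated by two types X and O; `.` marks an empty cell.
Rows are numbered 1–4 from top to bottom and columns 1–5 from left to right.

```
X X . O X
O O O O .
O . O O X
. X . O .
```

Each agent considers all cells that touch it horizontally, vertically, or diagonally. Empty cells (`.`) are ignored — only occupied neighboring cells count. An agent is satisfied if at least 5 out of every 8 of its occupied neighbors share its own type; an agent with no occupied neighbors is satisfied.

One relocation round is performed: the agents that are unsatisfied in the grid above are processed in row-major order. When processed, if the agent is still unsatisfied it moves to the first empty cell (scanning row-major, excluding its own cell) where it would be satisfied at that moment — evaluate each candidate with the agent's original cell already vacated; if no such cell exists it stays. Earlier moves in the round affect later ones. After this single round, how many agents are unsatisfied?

Initially unsatisfied (in order): (1,1), (1,2), (1,5), (2,1), (3,5), (4,2).
  (1,1): no empty cell satisfies it; stays.
  (1,2): no empty cell satisfies it; stays.
  (1,5): no empty cell satisfies it; stays.
  (2,1) → (1,3).
  (3,5): no empty cell satisfies it; stays.
  (4,2): no empty cell satisfies it; stays.
Resulting grid:
X X O O X
. O O O .
O . O O X
. X . O .
Unsatisfied now: (1,1), (1,2), (1,5), (3,1), (3,5), (4,2).

6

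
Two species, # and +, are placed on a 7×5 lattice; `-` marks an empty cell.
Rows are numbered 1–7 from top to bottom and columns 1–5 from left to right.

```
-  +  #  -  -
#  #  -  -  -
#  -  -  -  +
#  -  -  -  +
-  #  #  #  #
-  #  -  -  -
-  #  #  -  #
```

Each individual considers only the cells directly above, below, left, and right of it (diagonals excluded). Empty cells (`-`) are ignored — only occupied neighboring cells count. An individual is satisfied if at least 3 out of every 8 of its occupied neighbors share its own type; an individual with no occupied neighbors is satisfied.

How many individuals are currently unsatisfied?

Row 1: (1,2)+ 0/2 unhappy · (1,3)# 0/1 unhappy
Row 2: (2,1)# 2/2 ok · (2,2)# 1/2 ok
Row 3: (3,1)# 2/2 ok · (3,5)+ 1/1 ok
Row 4: (4,1)# 1/1 ok · (4,5)+ 1/2 ok
Row 5: (5,2)# 2/2 ok · (5,3)# 2/2 ok · (5,4)# 2/2 ok · (5,5)# 1/2 ok
Row 6: (6,2)# 2/2 ok
Row 7: (7,2)# 2/2 ok · (7,3)# 1/1 ok · (7,5)# 0/0 ok
Unsatisfied: (1,2), (1,3) — 2 in total.

2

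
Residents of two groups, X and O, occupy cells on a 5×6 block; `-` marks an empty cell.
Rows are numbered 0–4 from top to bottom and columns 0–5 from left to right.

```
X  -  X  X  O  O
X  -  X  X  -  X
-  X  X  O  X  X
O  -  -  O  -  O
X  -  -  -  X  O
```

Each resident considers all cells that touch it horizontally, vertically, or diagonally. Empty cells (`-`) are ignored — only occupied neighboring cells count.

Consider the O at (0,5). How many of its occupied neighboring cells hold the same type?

Occupied neighbors of (0,5): (0,4)=O, (1,5)=X.
Same type (O): 1 of 2.

1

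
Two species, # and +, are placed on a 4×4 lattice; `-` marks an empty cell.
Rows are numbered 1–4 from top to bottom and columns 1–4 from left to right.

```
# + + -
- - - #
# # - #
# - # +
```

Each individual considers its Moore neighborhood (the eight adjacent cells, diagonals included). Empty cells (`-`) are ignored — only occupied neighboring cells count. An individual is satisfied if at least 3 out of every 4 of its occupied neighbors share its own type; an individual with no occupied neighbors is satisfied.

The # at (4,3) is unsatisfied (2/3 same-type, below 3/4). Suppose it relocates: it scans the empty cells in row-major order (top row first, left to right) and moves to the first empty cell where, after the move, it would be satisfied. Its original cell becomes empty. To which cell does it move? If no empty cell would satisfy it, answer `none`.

Vacating (4,3). Empty cells in order:
  (1,4): 1/2 same-type → still unsatisfied.
  (2,1): 3/4 same-type → satisfied — stop here.

(2,1)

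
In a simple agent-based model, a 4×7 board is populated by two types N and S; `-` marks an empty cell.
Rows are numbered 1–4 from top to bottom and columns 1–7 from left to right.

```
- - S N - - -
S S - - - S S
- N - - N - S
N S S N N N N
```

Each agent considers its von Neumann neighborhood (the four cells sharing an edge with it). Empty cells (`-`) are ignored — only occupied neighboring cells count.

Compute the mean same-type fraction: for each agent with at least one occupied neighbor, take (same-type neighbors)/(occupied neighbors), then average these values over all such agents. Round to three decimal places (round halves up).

(1,3)S 0/1
(1,4)N 0/1
(2,1)S 1/1
(2,2)S 1/2
(2,6)S 1/1
(2,7)S 2/2
(3,2)N 0/2
(3,5)N 1/1
(3,7)S 1/2
(4,1)N 0/1
(4,2)S 1/3
(4,3)S 1/2
(4,4)N 1/2
(4,5)N 3/3
(4,6)N 2/2
(4,7)N 1/2
Sum over 16 agents: 0/1 + 0/1 + 1/1 + 1/2 + 1/1 + 2/2 + 0/2 + 1/1 + 1/2 + 0/1 + 1/3 + 1/2 + 1/2 + 3/3 + 2/2 + 1/2 = 53/6; mean = 53/6 ÷ 16 = 53/96 = 0.552083… → 0.552.

0.552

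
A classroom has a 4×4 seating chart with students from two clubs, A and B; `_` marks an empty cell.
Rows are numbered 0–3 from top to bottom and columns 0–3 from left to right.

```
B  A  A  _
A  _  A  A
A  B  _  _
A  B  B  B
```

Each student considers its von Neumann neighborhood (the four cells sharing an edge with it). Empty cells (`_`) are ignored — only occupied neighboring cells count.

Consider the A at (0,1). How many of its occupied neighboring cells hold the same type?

Occupied neighbors of (0,1): (0,0)=B, (0,2)=A.
Same type (A): 1 of 2.

1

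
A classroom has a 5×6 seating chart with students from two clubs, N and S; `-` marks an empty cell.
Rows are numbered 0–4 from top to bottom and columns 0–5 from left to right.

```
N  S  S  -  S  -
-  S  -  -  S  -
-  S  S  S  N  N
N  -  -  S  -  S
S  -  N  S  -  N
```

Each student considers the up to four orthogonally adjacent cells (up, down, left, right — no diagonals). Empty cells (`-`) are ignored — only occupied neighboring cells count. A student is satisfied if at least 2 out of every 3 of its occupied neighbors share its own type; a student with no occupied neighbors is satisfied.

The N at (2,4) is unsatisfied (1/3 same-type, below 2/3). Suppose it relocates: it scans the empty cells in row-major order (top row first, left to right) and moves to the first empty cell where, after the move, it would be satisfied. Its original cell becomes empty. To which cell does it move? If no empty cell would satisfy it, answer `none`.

Vacating (2,4). Empty cells in order:
  (0,3): 0/2 same-type → still unsatisfied.
  (0,5): 0/1 same-type → still unsatisfied.
  (1,0): 1/2 same-type → still unsatisfied.
  (1,2): 0/3 same-type → still unsatisfied.
  (1,3): 0/2 same-type → still unsatisfied.
  (1,5): 1/2 same-type → still unsatisfied.
  (2,0): 1/2 same-type → still unsatisfied.
  (3,1): 1/2 same-type → still unsatisfied.
  (3,2): 1/3 same-type → still unsatisfied.
  (3,4): 0/2 same-type → still unsatisfied.
  (4,1): 1/2 same-type → still unsatisfied.
  (4,4): 1/2 same-type → still unsatisfied.

none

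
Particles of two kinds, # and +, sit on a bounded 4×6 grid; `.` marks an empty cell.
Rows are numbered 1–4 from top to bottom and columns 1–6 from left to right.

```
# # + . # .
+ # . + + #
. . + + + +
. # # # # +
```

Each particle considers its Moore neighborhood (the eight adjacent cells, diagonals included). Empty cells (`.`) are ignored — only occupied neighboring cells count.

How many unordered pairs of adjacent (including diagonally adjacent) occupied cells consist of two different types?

21

Scan each occupied cell's neighbors to the right and below (and the two forward diagonals) so each pair is counted once.
Row 1: #(1,1)–#(1,2)= #(1,1)–+(2,1)≠ #(1,1)–#(2,2)= #(1,2)–+(1,3)≠ #(1,2)–#(2,2)= #(1,2)–+(2,1)≠ +(1,3)–+(2,4)= +(1,3)–#(2,2)≠ #(1,5)–+(2,5)≠ #(1,5)–#(2,6)= #(1,5)–+(2,4)≠  → 6/11 unlike.
Row 2: +(2,1)–#(2,2)≠ #(2,2)–+(3,3)≠ +(2,4)–+(2,5)= +(2,4)–+(3,4)= +(2,4)–+(3,5)= +(2,4)–+(3,3)= +(2,5)–#(2,6)≠ +(2,5)–+(3,5)= +(2,5)–+(3,6)= +(2,5)–+(3,4)= #(2,6)–+(3,6)≠ #(2,6)–+(3,5)≠  → 5/12 unlike.
Row 3: +(3,3)–+(3,4)= +(3,3)–#(4,3)≠ +(3,3)–#(4,4)≠ +(3,3)–#(4,2)≠ +(3,4)–+(3,5)= +(3,4)–#(4,4)≠ +(3,4)–#(4,5)≠ +(3,4)–#(4,3)≠ +(3,5)–+(3,6)= +(3,5)–#(4,5)≠ +(3,5)–+(4,6)= +(3,5)–#(4,4)≠ +(3,6)–+(4,6)= +(3,6)–#(4,5)≠  → 9/14 unlike.
Row 4: #(4,2)–#(4,3)= #(4,3)–#(4,4)= #(4,4)–#(4,5)= #(4,5)–+(4,6)≠  → 1/4 unlike.
Total adjacent occupied pairs: 41; unlike-type pairs: 21.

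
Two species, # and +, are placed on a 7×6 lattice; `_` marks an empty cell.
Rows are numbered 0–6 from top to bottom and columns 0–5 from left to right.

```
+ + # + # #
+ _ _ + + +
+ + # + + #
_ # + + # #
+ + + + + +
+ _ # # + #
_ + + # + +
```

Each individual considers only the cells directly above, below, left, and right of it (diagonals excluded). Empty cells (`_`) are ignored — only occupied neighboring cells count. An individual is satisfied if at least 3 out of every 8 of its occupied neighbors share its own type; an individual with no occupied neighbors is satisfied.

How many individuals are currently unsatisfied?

Row 0: (0,0)+ 2/2 ✓ · (0,1)+ 1/2 ✓ · (0,2)# 0/2 ✗ · (0,3)+ 1/3 ✗ · (0,4)# 1/3 ✗ · (0,5)# 1/2 ✓
Row 1: (1,0)+ 2/2 ✓ · (1,3)+ 3/3 ✓ · (1,4)+ 3/4 ✓ · (1,5)+ 1/3 ✗
Row 2: (2,0)+ 2/2 ✓ · (2,1)+ 1/3 ✗ · (2,2)# 0/3 ✗ · (2,3)+ 3/4 ✓ · (2,4)+ 2/4 ✓ · (2,5)# 1/3 ✗
Row 3: (3,1)# 0/3 ✗ · (3,2)+ 2/4 ✓ · (3,3)+ 3/4 ✓ · (3,4)# 1/4 ✗ · (3,5)# 2/3 ✓
Row 4: (4,0)+ 2/2 ✓ · (4,1)+ 2/3 ✓ · (4,2)+ 3/4 ✓ · (4,3)+ 3/4 ✓ · (4,4)+ 3/4 ✓ · (4,5)+ 1/3 ✗
Row 5: (5,0)+ 1/1 ✓ · (5,2)# 1/3 ✗ · (5,3)# 2/4 ✓ · (5,4)+ 2/4 ✓ · (5,5)# 0/3 ✗
Row 6: (6,1)+ 1/1 ✓ · (6,2)+ 1/3 ✗ · (6,3)# 1/3 ✗ · (6,4)+ 2/3 ✓ · (6,5)+ 1/2 ✓
Unsatisfied: (0,2), (0,3), (0,4), (1,5), (2,1), (2,2), (2,5), (3,1), (3,4), (4,5), (5,2), (5,5), (6,2), (6,3) — 14 in total.

14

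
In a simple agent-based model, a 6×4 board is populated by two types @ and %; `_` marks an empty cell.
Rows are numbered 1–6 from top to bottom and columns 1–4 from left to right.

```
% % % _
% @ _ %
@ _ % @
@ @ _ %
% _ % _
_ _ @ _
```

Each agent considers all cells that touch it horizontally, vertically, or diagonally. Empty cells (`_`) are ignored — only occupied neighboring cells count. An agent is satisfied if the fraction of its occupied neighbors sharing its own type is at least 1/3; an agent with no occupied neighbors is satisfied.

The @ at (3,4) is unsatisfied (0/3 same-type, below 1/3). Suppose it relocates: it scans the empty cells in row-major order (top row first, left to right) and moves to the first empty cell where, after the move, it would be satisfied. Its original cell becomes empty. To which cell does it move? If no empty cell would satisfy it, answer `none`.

Vacating (3,4). Empty cells in order:
  (1,4): 0/2 same-type → still unsatisfied.
  (2,3): 1/5 same-type → still unsatisfied.
  (3,2): 4/6 same-type → satisfied — stop here.

(3,2)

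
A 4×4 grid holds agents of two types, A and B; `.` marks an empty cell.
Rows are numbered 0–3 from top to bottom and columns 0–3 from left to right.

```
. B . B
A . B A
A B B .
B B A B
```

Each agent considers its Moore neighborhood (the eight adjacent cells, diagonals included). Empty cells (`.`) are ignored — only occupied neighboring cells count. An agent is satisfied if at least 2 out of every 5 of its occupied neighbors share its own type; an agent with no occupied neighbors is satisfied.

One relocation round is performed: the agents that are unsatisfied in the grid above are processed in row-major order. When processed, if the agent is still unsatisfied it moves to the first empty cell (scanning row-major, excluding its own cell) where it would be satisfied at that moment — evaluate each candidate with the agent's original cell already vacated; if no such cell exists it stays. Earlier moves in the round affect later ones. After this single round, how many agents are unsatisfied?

Initially unsatisfied (in order): (1,0), (1,3), (2,0), (3,2).
  (1,0) → (2,3).
  (1,3): no empty cell satisfies it; stays.
  (2,0): no empty cell satisfies it; stays.
  (3,2): no empty cell satisfies it; stays.
Resulting grid:
. B . B
. . B A
A B B A
B B A B
Unsatisfied now: (1,3), (2,0), (3,2), (3,3).

4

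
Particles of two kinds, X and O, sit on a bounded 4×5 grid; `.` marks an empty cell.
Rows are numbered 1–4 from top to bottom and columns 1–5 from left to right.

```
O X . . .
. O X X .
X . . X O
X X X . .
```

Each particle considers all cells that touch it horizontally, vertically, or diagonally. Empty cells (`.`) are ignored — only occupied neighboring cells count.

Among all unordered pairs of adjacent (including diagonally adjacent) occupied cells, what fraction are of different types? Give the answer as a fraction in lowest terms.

Scan each occupied cell's neighbors to the right and below (and the two forward diagonals) so each pair is counted once.
Row 1: O(1,1)–X(1,2)≠ O(1,1)–O(2,2)= X(1,2)–O(2,2)≠ X(1,2)–X(2,3)=  → 2/4 unlike.
Row 2: O(2,2)–X(2,3)≠ O(2,2)–X(3,1)≠ X(2,3)–X(2,4)= X(2,3)–X(3,4)= X(2,4)–X(3,4)= X(2,4)–O(3,5)≠  → 3/6 unlike.
Row 3: X(3,1)–X(4,1)= X(3,1)–X(4,2)= X(3,4)–O(3,5)≠ X(3,4)–X(4,3)=  → 1/4 unlike.
Row 4: X(4,1)–X(4,2)= X(4,2)–X(4,3)=  → 0/2 unlike.
Total adjacent occupied pairs: 16; unlike-type pairs: 6.
6/16 reduces to 3/8.

3/8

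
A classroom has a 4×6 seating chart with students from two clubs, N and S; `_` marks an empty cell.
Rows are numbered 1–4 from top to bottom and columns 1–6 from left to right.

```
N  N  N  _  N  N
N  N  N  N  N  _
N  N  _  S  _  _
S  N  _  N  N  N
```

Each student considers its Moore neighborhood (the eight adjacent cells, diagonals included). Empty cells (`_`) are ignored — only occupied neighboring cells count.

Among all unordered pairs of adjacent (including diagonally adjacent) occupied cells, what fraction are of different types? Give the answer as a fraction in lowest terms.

Scan each occupied cell's neighbors to the right and below (and the two forward diagonals) so each pair is counted once.
Row 1: N(1,1)–N(1,2)= N(1,1)–N(2,1)= N(1,1)–N(2,2)= N(1,2)–N(1,3)= N(1,2)–N(2,2)= N(1,2)–N(2,3)= N(1,2)–N(2,1)= N(1,3)–N(2,3)= N(1,3)–N(2,4)= N(1,3)–N(2,2)= N(1,5)–N(1,6)= N(1,5)–N(2,5)= N(1,5)–N(2,4)= N(1,6)–N(2,5)=  → 0/14 unlike.
Row 2: N(2,1)–N(2,2)= N(2,1)–N(3,1)= N(2,1)–N(3,2)= N(2,2)–N(2,3)= N(2,2)–N(3,2)= N(2,2)–N(3,1)= N(2,3)–N(2,4)= N(2,3)–S(3,4)≠ N(2,3)–N(3,2)= N(2,4)–N(2,5)= N(2,4)–S(3,4)≠ N(2,5)–S(3,4)≠  → 3/12 unlike.
Row 3: N(3,1)–N(3,2)= N(3,1)–S(4,1)≠ N(3,1)–N(4,2)= N(3,2)–N(4,2)= N(3,2)–S(4,1)≠ S(3,4)–N(4,4)≠ S(3,4)–N(4,5)≠  → 4/7 unlike.
Row 4: S(4,1)–N(4,2)≠ N(4,4)–N(4,5)= N(4,5)–N(4,6)=  → 1/3 unlike.
Total adjacent occupied pairs: 36; unlike-type pairs: 8.
8/36 reduces to 2/9.

2/9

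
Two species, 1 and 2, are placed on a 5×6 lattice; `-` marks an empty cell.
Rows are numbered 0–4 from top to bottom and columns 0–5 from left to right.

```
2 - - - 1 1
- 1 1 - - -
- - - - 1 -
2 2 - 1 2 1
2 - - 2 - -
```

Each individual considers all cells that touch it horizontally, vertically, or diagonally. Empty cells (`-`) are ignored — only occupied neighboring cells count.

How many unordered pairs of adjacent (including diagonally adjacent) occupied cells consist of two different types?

Scan each occupied cell's neighbors to the right and below (and the two forward diagonals) so each pair is counted once.
From row 0: 1 unlike of 2 pairs (running 1/2).
From row 1: 0 unlike of 1 pairs (running 1/3).
From row 2: 1 unlike of 3 pairs (running 2/6).
From row 3: 3 unlike of 7 pairs (running 5/13).
Total adjacent occupied pairs: 13; unlike-type pairs: 5.

5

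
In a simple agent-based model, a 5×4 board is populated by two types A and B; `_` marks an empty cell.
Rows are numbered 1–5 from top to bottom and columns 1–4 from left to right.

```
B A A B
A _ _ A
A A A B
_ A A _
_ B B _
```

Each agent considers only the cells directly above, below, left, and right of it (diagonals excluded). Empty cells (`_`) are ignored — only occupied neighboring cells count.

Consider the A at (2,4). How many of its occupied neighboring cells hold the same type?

0

Occupied neighbors of (2,4): (1,4)=B, (3,4)=B.
Same type (A): 0 of 2.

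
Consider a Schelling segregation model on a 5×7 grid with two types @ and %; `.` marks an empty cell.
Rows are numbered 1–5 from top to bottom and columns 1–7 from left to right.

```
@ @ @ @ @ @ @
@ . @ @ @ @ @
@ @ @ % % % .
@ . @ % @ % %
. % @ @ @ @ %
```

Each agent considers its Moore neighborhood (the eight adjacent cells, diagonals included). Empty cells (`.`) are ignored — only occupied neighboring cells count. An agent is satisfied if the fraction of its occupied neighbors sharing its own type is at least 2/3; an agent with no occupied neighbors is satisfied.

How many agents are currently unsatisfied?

12

Row 1: (1,1)@ 2/2 ok · (1,2)@ 4/4 ok · (1,3)@ 4/4 ok · (1,4)@ 5/5 ok · (1,5)@ 5/5 ok · (1,6)@ 5/5 ok · (1,7)@ 3/3 ok
Row 2: (2,1)@ 4/4 ok · (2,3)@ 6/7 ok · (2,4)@ 6/8 ok · (2,5)@ 5/8 unhappy · (2,6)@ 5/7 ok · (2,7)@ 3/4 ok
Row 3: (3,1)@ 3/3 ok · (3,2)@ 6/6 ok · (3,3)@ 4/6 ok · (3,4)% 2/8 unhappy · (3,5)% 4/8 unhappy · (3,6)% 3/7 unhappy
Row 4: (4,1)@ 2/3 ok · (4,3)@ 4/7 unhappy · (4,4)% 2/8 unhappy · (4,5)@ 3/8 unhappy · (4,6)% 4/7 unhappy · (4,7)% 3/4 ok
Row 5: (5,2)% 0/3 unhappy · (5,3)@ 2/4 unhappy · (5,4)@ 4/5 ok · (5,5)@ 3/5 unhappy · (5,6)@ 2/5 unhappy · (5,7)% 2/3 ok
Unsatisfied: (2,5), (3,4), (3,5), (3,6), (4,3), (4,4), (4,5), (4,6), (5,2), (5,3), (5,5), (5,6) — 12 in total.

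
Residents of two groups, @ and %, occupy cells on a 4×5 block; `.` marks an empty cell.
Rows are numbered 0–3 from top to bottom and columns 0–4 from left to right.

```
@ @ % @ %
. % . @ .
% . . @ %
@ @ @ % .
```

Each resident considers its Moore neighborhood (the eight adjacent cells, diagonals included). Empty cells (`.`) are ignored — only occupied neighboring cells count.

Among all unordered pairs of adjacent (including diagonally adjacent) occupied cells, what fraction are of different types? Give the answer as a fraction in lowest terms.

Scan each occupied cell's neighbors to the right and below (and the two forward diagonals) so each pair is counted once.
From row 0: 7 unlike of 10 pairs (running 7/10).
From row 1: 1 unlike of 3 pairs (running 8/13).
From row 2: 4 unlike of 6 pairs (running 12/19).
From row 3: 1 unlike of 3 pairs (running 13/22).
Total adjacent occupied pairs: 22; unlike-type pairs: 13.
13/22 is already in lowest terms.

13/22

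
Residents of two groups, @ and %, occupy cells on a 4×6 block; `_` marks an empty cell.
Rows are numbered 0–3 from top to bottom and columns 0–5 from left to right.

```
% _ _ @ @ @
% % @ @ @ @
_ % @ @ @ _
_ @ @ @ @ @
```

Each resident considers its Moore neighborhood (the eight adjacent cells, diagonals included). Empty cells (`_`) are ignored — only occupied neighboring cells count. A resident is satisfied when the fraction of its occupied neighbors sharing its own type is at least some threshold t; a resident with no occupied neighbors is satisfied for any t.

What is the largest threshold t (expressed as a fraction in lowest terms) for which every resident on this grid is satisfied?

(0,0)% 2/2
(0,3)@ 4/4
(0,4)@ 5/5
(0,5)@ 3/3
(1,0)% 3/3
(1,1)% 3/5
(1,2)@ 4/6
(1,3)@ 7/7
(1,4)@ 7/7
(1,5)@ 4/4
(2,1)% 2/6
(2,2)@ 6/8
(2,3)@ 8/8
(2,4)@ 7/7
(3,1)@ 2/3
(3,2)@ 4/5
(3,3)@ 5/5
(3,4)@ 4/4
(3,5)@ 2/2
The smallest same-type fraction is 2/6 at (2,1), which reduces to 1/3. Any threshold above that leaves this resident unsatisfied.

1/3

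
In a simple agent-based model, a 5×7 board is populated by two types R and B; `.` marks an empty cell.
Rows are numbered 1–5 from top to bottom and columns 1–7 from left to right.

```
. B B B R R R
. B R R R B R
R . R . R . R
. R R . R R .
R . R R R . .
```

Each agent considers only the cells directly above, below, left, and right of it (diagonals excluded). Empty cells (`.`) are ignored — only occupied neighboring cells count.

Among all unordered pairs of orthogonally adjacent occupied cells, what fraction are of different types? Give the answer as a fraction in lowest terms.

7/27

Scan each occupied cell's neighbors to the right and below so each pair is counted once.
Row 1: B(1,2)–B(1,3)= B(1,2)–B(2,2)= B(1,3)–B(1,4)= B(1,3)–R(2,3)≠ B(1,4)–R(1,5)≠ B(1,4)–R(2,4)≠ R(1,5)–R(1,6)= R(1,5)–R(2,5)= R(1,6)–R(1,7)= R(1,6)–B(2,6)≠ R(1,7)–R(2,7)=  → 4/11 unlike.
Row 2: B(2,2)–R(2,3)≠ R(2,3)–R(2,4)= R(2,3)–R(3,3)= R(2,4)–R(2,5)= R(2,5)–B(2,6)≠ R(2,5)–R(3,5)= B(2,6)–R(2,7)≠ R(2,7)–R(3,7)=  → 3/8 unlike.
Row 3: R(3,3)–R(4,3)= R(3,5)–R(4,5)=  → 0/2 unlike.
Row 4: R(4,2)–R(4,3)= R(4,3)–R(5,3)= R(4,5)–R(4,6)= R(4,5)–R(5,5)=  → 0/4 unlike.
Row 5: R(5,3)–R(5,4)= R(5,4)–R(5,5)=  → 0/2 unlike.
Total adjacent occupied pairs: 27; unlike-type pairs: 7.
7/27 is already in lowest terms.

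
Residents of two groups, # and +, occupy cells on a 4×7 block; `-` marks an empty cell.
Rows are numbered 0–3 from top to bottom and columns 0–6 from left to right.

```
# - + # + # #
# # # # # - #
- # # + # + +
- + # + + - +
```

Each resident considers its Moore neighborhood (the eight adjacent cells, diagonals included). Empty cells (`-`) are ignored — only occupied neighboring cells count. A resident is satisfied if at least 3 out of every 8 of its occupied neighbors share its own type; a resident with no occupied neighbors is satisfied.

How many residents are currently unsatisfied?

Row 0: (0,0)# 2/2 satisfied · (0,2)+ 0/4 not · (0,3)# 3/5 satisfied · (0,4)+ 0/4 not · (0,5)# 3/4 satisfied · (0,6)# 2/2 satisfied
Row 1: (1,0)# 3/3 satisfied · (1,1)# 5/6 satisfied · (1,2)# 5/7 satisfied · (1,3)# 5/8 satisfied · (1,4)# 4/7 satisfied · (1,6)# 2/4 satisfied
Row 2: (2,1)# 5/6 satisfied · (2,2)# 5/8 satisfied · (2,3)+ 2/8 not · (2,4)# 2/6 not · (2,5)+ 3/6 satisfied · (2,6)+ 2/3 satisfied
Row 3: (3,1)+ 0/3 not · (3,2)# 2/5 satisfied · (3,3)+ 2/5 satisfied · (3,4)+ 3/4 satisfied · (3,6)+ 2/2 satisfied
Unsatisfied: (0,2), (0,4), (2,3), (2,4), (3,1) — 5 in total.

5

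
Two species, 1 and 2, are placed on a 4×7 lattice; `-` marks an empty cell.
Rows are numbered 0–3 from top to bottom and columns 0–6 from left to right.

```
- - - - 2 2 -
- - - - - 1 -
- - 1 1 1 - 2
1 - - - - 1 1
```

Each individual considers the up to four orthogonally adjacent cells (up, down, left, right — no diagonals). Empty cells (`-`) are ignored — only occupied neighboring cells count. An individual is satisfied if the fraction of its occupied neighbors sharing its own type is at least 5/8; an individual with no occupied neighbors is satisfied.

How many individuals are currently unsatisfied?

(0,4)2 1/1 ok
(0,5)2 1/2 unhappy
(1,5)1 0/1 unhappy
(2,2)1 1/1 ok
(2,3)1 2/2 ok
(2,4)1 1/1 ok
(2,6)2 0/1 unhappy
(3,0)1 0/0 ok
(3,5)1 1/1 ok
(3,6)1 1/2 unhappy
Unsatisfied: (0,5), (1,5), (2,6), (3,6) — 4 in total.

4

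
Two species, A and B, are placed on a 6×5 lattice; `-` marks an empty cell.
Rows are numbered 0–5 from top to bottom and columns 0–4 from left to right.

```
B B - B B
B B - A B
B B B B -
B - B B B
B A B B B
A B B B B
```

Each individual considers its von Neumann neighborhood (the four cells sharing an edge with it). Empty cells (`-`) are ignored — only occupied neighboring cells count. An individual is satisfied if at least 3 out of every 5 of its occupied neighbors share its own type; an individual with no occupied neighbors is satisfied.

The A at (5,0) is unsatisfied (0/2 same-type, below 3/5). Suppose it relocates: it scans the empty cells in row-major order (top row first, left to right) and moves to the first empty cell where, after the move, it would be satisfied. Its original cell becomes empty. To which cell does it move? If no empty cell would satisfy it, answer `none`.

Vacating (5,0). Empty cells in order:
  (0,2): 0/2 same-type → still unsatisfied.
  (1,2): 1/3 same-type → still unsatisfied.
  (2,4): 0/3 same-type → still unsatisfied.
  (3,1): 1/4 same-type → still unsatisfied.

none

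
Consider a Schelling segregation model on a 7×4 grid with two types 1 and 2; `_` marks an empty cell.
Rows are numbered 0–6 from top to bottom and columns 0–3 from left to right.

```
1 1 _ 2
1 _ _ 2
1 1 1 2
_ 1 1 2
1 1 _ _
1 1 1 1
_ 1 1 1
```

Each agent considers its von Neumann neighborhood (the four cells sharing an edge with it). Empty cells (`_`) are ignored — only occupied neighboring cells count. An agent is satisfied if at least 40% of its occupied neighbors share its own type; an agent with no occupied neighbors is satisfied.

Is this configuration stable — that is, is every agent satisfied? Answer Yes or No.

Yes

Row 0: (0,0)1 2/2 ok · (0,1)1 1/1 ok · (0,3)2 1/1 ok
Row 1: (1,0)1 2/2 ok · (1,3)2 2/2 ok
Row 2: (2,0)1 2/2 ok · (2,1)1 3/3 ok · (2,2)1 2/3 ok · (2,3)2 2/3 ok
Row 3: (3,1)1 3/3 ok · (3,2)1 2/3 ok · (3,3)2 1/2 ok
Row 4: (4,0)1 2/2 ok · (4,1)1 3/3 ok
Row 5: (5,0)1 2/2 ok · (5,1)1 4/4 ok · (5,2)1 3/3 ok · (5,3)1 2/2 ok
Row 6: (6,1)1 2/2 ok · (6,2)1 3/3 ok · (6,3)1 2/2 ok
All meet the threshold, so the configuration is stable.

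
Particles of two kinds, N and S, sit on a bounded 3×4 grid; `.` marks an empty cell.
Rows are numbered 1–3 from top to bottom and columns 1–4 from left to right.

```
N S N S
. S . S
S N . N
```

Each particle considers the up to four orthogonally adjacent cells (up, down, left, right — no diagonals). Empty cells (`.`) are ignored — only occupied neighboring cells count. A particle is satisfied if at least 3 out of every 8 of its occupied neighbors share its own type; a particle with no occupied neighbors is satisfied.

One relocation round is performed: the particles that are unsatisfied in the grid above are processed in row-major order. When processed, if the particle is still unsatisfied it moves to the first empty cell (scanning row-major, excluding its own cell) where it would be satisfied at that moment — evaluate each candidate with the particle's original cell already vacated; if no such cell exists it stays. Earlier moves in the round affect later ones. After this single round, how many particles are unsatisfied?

1

Initially unsatisfied (in order): (1,1), (1,2), (1,3), (3,1), (3,2), (3,4).
  (1,1) → (3,3).
  (1,2): now satisfied by earlier moves; stays.
  (1,3): no empty cell satisfies it; stays.
  (3,1) → (1,1).
  (3,2): now satisfied by earlier moves; stays.
  (3,4): now satisfied by earlier moves; stays.
Resulting grid:
S S N S
. S . S
. N N N
Unsatisfied now: (1,3).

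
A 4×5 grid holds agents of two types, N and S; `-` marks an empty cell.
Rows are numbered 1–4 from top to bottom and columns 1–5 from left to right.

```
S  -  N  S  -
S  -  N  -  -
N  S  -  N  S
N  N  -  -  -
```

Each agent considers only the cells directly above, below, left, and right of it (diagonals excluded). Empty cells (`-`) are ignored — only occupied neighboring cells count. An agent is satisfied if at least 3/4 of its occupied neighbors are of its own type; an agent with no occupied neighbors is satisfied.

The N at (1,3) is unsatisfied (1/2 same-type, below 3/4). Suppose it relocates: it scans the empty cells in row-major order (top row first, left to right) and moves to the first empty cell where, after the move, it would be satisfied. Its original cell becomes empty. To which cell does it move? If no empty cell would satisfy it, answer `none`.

(4,3)

Vacating (1,3). Empty cells in order:
  (1,2): 0/1 same-type → still unsatisfied.
  (1,5): 0/1 same-type → still unsatisfied.
  (2,2): 1/3 same-type → still unsatisfied.
  (2,4): 2/3 same-type → still unsatisfied.
  (2,5): 0/1 same-type → still unsatisfied.
  (3,3): 2/3 same-type → still unsatisfied.
  (4,3): 1/1 same-type → satisfied — stop here.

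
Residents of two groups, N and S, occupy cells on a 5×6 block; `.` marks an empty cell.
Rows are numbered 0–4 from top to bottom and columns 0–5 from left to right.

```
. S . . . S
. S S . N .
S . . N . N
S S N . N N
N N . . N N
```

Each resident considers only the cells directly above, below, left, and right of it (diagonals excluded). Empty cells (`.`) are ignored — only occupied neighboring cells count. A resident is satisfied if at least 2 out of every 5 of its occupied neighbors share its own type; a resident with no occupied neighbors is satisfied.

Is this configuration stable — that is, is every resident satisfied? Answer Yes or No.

No

(0,1)S 1/1 ✓
(0,5)S 0/0 ✓
(1,1)S 2/2 ✓
(1,2)S 1/1 ✓
(1,4)N 0/0 ✓
(2,0)S 1/1 ✓
(2,3)N 0/0 ✓
(2,5)N 1/1 ✓
(3,0)S 2/3 ✓
(3,1)S 1/3 ✗
(3,2)N 0/1 ✗
(3,4)N 2/2 ✓
(3,5)N 3/3 ✓
(4,0)N 1/2 ✓
(4,1)N 1/2 ✓
(4,4)N 2/2 ✓
(4,5)N 2/2 ✓
For instance (3,1) has only 1/3 same-type neighbors, below 2/5.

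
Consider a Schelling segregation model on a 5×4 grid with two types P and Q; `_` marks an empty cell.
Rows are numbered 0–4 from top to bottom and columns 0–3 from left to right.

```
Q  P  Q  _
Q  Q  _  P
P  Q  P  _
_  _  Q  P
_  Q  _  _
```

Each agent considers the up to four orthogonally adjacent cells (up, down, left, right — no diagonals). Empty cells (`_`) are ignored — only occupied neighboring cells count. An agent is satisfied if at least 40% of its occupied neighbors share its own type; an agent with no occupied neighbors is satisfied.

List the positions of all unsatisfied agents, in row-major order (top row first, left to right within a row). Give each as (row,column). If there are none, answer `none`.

(0,0)Q 1/2 ✓
(0,1)P 0/3 ✗
(0,2)Q 0/1 ✗
(1,0)Q 2/3 ✓
(1,1)Q 2/3 ✓
(1,3)P 0/0 ✓
(2,0)P 0/2 ✗
(2,1)Q 1/3 ✗
(2,2)P 0/2 ✗
(3,2)Q 0/2 ✗
(3,3)P 0/1 ✗
(4,1)Q 0/0 ✓

(0,1), (0,2), (2,0), (2,1), (2,2), (3,2), (3,3)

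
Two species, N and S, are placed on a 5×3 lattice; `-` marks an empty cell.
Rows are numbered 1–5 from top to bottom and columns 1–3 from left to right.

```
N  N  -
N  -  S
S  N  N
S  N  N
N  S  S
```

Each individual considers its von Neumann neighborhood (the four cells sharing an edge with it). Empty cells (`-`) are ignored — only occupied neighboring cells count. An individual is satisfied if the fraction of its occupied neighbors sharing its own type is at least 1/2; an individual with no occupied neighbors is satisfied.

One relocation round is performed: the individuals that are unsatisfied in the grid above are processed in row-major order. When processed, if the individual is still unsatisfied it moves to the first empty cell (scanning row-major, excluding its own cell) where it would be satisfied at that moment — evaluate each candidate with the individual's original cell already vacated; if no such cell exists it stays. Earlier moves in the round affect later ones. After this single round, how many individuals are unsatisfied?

2

Initially unsatisfied (in order): (2,3), (3,1), (4,1), (5,1), (5,2).
  (2,3): no empty cell satisfies it; stays.
  (3,1) → (1,3).
  (4,1): no empty cell satisfies it; stays.
  (5,1) → (2,2).
  (5,2): now satisfied by earlier moves; stays.
Resulting grid:
N N S
N N S
- N N
S N N
- S S
Unsatisfied now: (2,3), (4,1).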